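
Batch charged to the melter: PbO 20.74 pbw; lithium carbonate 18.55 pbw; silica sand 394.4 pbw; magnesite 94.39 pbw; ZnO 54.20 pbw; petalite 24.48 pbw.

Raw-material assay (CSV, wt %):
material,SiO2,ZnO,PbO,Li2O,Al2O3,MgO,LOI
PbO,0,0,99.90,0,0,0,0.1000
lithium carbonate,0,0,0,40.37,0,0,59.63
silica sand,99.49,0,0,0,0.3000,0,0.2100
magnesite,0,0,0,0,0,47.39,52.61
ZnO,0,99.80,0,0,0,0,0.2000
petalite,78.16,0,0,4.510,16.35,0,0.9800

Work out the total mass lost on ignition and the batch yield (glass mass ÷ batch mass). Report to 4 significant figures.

LOI loss = 61.92 pbw; glass = 544.8 pbw; yield = 89.80%

Intermediates are displayed rounded to 4 significant digits. All arithmetic keeps full float precision at every stage; exactly one rounding is applied to every reported value; all derived quantities, which include the yield, the totals, net glass mass, LOI, six oxide percentages, are computed at full float precision, as quoted within question or answer, from the batch weights per 544.8 pbw of glass.
Each material's LOI contribution:
  PbO: 20.74 × 0.001000 = 0.02074 pbw
  lithium carbonate: 18.55 × 0.5963 = 11.06 pbw
  silica sand: 394.4 × 0.002100 = 0.8282 pbw
  magnesite: 94.39 × 0.5261 = 49.66 pbw
  ZnO: 54.20 × 0.002000 = 0.1084 pbw
  petalite: 24.48 × 0.009800 = 0.2399 pbw
Total LOI = 61.92 pbw
Glass = batch − LOI = 606.8 − 61.92 = 544.8 pbw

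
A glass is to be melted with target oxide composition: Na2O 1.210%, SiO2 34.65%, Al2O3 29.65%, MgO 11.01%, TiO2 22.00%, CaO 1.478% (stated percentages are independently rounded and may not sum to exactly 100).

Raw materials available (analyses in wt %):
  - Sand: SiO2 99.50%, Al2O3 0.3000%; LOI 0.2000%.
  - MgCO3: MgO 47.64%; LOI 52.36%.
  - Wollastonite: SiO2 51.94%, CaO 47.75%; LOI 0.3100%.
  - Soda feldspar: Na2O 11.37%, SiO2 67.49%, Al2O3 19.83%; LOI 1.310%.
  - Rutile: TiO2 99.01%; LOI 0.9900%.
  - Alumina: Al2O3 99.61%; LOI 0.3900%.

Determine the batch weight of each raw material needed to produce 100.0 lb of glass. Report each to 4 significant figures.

Each numeric step maintains full float precision through every step; rounding to 4 significant figures applies to every in-between result as printed; a single rounding finalizes every reported figure — derived quantities, including glass mass, LOI, yield, totals, six oxide percentages, are carried from the batch weights for 100.0 lb of glass at full float precision exactly as printed in either problem or answer.
The oxide mass targets at 100.0 lb glass:
  Na2O: 1.210% × 100.0 = 1.210 lb
  SiO2: 34.65% × 100.0 = 34.65 lb
  Al2O3: 29.65% × 100.0 = 29.65 lb
  MgO: 11.01% × 100.0 = 11.01 lb
  TiO2: 22.00% × 100.0 = 22.00 lb
  CaO: 1.478% × 100.0 = 1.478 lb
Mass-balance tally per oxide on the weights just shown, relative to the basis at hand (every target is met by its sum within answer rounding):
  Na2O: 10.64·0.1137 = 1.210 lb (target 1.210 lb)
  SiO2: 25.99·0.9950 + 3.095·0.5194 + 10.64·0.6749 = 34.65 lb (target 34.65 lb)
  Al2O3: 25.99·0.003000 + 10.64·0.1983 + 27.57·0.9961 = 29.65 lb (target 29.65 lb)
  MgO: 23.11·0.4764 = 11.01 lb (target 11.01 lb)
  TiO2: 22.22·0.9901 = 22.00 lb (target 22.00 lb)
  CaO: 3.095·0.4775 = 1.478 lb (target 1.478 lb)
Consistency of the glass mass: total batch − LOI = 100.0 lb (summing oxide targets gives 100.0 lb; versus the stated basis of 100.0 lb — gaps are rounding artifacts).
Batch grand total — Σ batch = 112.6 lb; LOI loss = Σ batch·LOI = 12.63 lb; glass ÷ batch gives a yield of 88.79%.

Batch per 100.0 lb glass:
  Sand: 25.99 lb
  MgCO3: 23.11 lb
  Wollastonite: 3.095 lb
  Soda feldspar: 10.64 lb
  Rutile: 22.22 lb
  Alumina: 27.57 lb
Total batch = 112.6 lb; LOI loss = 12.63 lb; yield = 88.79%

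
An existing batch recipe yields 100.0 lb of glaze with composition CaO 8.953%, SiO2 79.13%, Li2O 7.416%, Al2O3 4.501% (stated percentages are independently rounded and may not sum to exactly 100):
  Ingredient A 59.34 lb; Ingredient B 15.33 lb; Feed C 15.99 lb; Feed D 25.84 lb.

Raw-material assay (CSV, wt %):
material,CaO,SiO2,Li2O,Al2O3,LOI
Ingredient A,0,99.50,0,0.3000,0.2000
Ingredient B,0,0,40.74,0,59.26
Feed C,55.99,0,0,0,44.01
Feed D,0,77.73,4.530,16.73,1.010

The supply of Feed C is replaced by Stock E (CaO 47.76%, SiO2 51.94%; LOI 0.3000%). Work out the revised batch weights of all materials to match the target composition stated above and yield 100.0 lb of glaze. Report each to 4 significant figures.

The whole derivation keeps full precision at every stage; intermediates are shown, rounded to four significant figures, in the printout — a single rounding completes every reported number; the derived quantities, including the four compositions, LOI, the yield, glass mass, the totals, are computed from the weighed amounts at 100.0 lb of glass in full precision as written in the problem or answer text.
Target masses of each oxide per 100.0 lb glaze:
  CaO: 8.953% × 100.0 = 8.953 lb
  SiO2: 79.13% × 100.0 = 79.13 lb
  Li2O: 7.416% × 100.0 = 7.416 lb
  Al2O3: 4.501% × 100.0 = 4.501 lb
Oxide-by-oxide audit with the batch weights as given, on the stated basis (sums match the target masses modulo rounding of the values):
  CaO: 18.75·0.4776 = 8.955 lb (target 8.953 lb)
  SiO2: 49.42·0.9950 + 18.75·0.5194 + 26.02·0.7773 = 79.14 lb (target 79.13 lb)
  Li2O: 15.31·0.4074 + 26.02·0.04530 = 7.416 lb (target 7.416 lb)
  Al2O3: 49.42·0.003000 + 26.02·0.1673 = 4.501 lb (target 4.501 lb)
Consistency of the glass mass: Σ batch − LOI loss = 100.0 lb (summing oxide targets gives 100.0 lb; versus the stated basis of 100.0 lb — gaps are rounding artifacts).
Whole-batch sum: Σ batch = 109.5 lb; ignition loss, Σ(batch × LOI) = 9.491 lb; yield: glass divided by total = 91.33%.

Revised batch per 100.0 lb glaze:
  Ingredient A: 49.42 lb
  Ingredient B: 15.31 lb
  Stock E: 18.75 lb
  Feed D: 26.02 lb
Total batch = 109.5 lb; LOI loss = 9.491 lb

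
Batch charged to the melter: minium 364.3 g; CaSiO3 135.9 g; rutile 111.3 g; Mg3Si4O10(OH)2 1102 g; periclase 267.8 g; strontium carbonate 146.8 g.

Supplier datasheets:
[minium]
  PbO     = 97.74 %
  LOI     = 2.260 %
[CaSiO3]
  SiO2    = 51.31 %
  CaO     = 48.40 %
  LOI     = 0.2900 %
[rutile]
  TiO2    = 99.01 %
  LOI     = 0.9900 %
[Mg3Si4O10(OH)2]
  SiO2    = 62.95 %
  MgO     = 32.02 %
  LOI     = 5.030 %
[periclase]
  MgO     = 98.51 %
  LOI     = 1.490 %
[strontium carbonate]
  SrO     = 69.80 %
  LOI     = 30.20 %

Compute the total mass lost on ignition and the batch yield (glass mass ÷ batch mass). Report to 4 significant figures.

LOI loss = 113.5 g; glass = 2015 g; yield = 94.67%

The whole derivation carries exact precision at each step. Working values appear rounded off to 4 significant digits between the steps. Every reported value receives exactly one rounding; all derived quantities, including six oxide percentages, yield, the totals, net glass mass, LOI, are re-derived using the weight values for 2015 g of glass at full precision, as set out in question or answer.
Per-material ignition loss:
  minium: 364.3 × 0.02260 = 8.233 g
  CaSiO3: 135.9 × 0.002900 = 0.3941 g
  rutile: 111.3 × 0.009900 = 1.102 g
  Mg3Si4O10(OH)2: 1102 × 0.05030 = 55.43 g
  periclase: 267.8 × 0.01490 = 3.990 g
  strontium carbonate: 146.8 × 0.3020 = 44.33 g
Total LOI = 113.5 g
Glass = batch − LOI = 2128 − 113.5 = 2015 g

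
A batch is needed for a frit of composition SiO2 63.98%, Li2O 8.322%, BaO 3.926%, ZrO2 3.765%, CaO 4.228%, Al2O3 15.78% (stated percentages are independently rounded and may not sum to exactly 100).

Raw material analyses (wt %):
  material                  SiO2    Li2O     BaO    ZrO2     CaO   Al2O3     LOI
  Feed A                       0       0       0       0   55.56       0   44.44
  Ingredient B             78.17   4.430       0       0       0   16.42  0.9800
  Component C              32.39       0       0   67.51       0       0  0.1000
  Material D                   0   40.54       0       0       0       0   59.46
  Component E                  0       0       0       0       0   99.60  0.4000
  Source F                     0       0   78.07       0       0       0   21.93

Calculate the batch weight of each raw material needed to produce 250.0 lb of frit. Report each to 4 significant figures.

Each numeric step carries full float precision all the way through. In-progress results are displayed (rounded to four significant digits) alongside each step — every reported value receives exactly one rounding — the derived quantities are rebuilt at full float precision (net glass mass, LOI, the six compositions, totals, yield) from the batch weights per 250.0 lb of glass as they appear in the problem or the answer.
Oxide mass targets, per 250.0 lb frit:
  SiO2: 63.98% × 250.0 = 160.0 lb
  Li2O: 8.322% × 250.0 = 20.80 lb
  BaO: 3.926% × 250.0 = 9.815 lb
  ZrO2: 3.765% × 250.0 = 9.412 lb
  CaO: 4.228% × 250.0 = 10.57 lb
  Al2O3: 15.78% × 250.0 = 39.45 lb
Verifying the oxide balance working from each reported weight, under the basis named above (summed amounts equal target values modulo rounding of the values):
  SiO2: 198.8·0.7817 + 13.94·0.3239 = 159.9 lb (target 160.0 lb)
  Li2O: 198.8·0.04430 + 29.59·0.4054 = 20.80 lb (target 20.80 lb)
  BaO: 12.57·0.7807 = 9.813 lb (target 9.815 lb)
  ZrO2: 13.94·0.6751 = 9.411 lb (target 9.412 lb)
  CaO: 19.02·0.5556 = 10.57 lb (target 10.57 lb)
  Al2O3: 198.8·0.1642 + 6.828·0.9960 = 39.44 lb (target 39.45 lb)
Glass-mass sanity pass: whole batch net of LOI = 250.0 lb (targets for the oxides total 250.0 lb; against the stated basis, 250.0 lb — rounding explains the deltas).
Adding the batch up: Σ batch = 280.7 lb; the LOI term Σ batch·LOI equals 30.79 lb; the yield ratio, glass ÷ batch: 89.03%.

Batch per 250.0 lb frit:
  Feed A: 19.02 lb
  Ingredient B: 198.8 lb
  Component C: 13.94 lb
  Material D: 29.59 lb
  Component E: 6.828 lb
  Source F: 12.57 lb
Total batch = 280.7 lb; LOI loss = 30.79 lb; yield = 89.03%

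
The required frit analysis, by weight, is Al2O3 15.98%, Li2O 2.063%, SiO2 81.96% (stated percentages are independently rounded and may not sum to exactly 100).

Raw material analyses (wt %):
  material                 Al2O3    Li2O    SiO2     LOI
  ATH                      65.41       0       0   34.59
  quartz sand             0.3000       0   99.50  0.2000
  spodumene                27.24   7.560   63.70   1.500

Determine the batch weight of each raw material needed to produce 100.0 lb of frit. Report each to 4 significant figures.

All arithmetic holds exact precision through every step — the intermediate values appear rounded to four significant figures alongside each step — every reported number is rounded once only. All derived quantities (glass mass, the totals, the yield, three oxide percentages, ignition loss) are computed from the weighed amounts at 100.0 lb of glass in exact precision, exactly as printed in the question or the answer.
Per-oxide target masses for 100.0 lb frit:
  Al2O3: 15.98% × 100.0 = 15.98 lb
  Li2O: 2.063% × 100.0 = 2.063 lb
  SiO2: 81.96% × 100.0 = 81.96 lb
Mass-balance tally per oxide with the batch weights as given, under the basis named above (every target is met by its sum given rounding of the digits):
  Al2O3: 12.77·0.6541 + 64.90·0.003000 + 27.29·0.2724 = 15.98 lb (target 15.98 lb)
  Li2O: 27.29·0.07560 = 2.063 lb (target 2.063 lb)
  SiO2: 64.90·0.9950 + 27.29·0.6370 = 81.96 lb (target 81.96 lb)
Glass-mass closure: whole batch net of LOI = 100.0 lb (oxide target masses add up to 100.0 lb; the stated basis being 100.0 lb — any gap is answer rounding).
Summing the batch: Σ batch = 105.0 lb; loss to ignition Σ batch·LOI = 4.956 lb; as yield: glass ÷ batch → 95.28%.

Batch per 100.0 lb frit:
  ATH: 12.77 lb
  quartz sand: 64.90 lb
  spodumene: 27.29 lb
Total batch = 105.0 lb; LOI loss = 4.956 lb; yield = 95.28%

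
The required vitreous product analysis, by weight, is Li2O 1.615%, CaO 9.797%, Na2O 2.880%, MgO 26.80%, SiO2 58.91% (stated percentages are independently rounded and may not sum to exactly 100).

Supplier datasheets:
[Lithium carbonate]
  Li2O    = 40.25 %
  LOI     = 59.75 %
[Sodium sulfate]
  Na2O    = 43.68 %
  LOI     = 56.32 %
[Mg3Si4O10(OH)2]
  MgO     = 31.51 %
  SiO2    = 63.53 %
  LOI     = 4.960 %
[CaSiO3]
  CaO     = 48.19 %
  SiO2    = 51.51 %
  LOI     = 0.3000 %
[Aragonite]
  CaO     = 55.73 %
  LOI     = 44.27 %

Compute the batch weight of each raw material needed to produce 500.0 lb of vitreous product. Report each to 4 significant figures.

All internal work maintains full float precision at all times — values along the way are displayed rounded off to 4 significant digits alongside each step. Each reported result is rounded just once. Derived quantities, including the totals, glass mass, the five compositions, LOI, the yield, are recomputed from the weighed amounts on 500.0 lb of glass at exact precision, precisely as stated by either problem or answer.
Per-oxide target masses for 500.0 lb vitreous product:
  Li2O: 1.615% × 500.0 = 8.075 lb
  CaO: 9.797% × 500.0 = 48.98 lb
  Na2O: 2.880% × 500.0 = 14.40 lb
  MgO: 26.80% × 500.0 = 134.0 lb
  SiO2: 58.91% × 500.0 = 294.6 lb
Mass-balance tally per oxide using the reported weights, under the basis named above (oxide sums agree with the targets exact up to rounding of places):
  Li2O: 20.06·0.4025 = 8.074 lb (target 8.075 lb)
  CaO: 47.33·0.4819 + 46.97·0.5573 = 48.98 lb (target 48.98 lb)
  Na2O: 32.97·0.4368 = 14.40 lb (target 14.40 lb)
  MgO: 425.3·0.3151 = 134.0 lb (target 134.0 lb)
  SiO2: 425.3·0.6353 + 47.33·0.5151 = 294.6 lb (target 294.6 lb)
Glass-mass bookkeeping: the batch minus its LOI: 500.0 lb (the Σ of target masses is 500.0 lb; versus the stated basis of 500.0 lb — rounding explains the deltas).
Adding the batch up: Σ batch = 572.6 lb; loss to ignition Σ batch·LOI = 72.59 lb; yield, glass over the total, = 87.32%.

Batch per 500.0 lb vitreous product:
  Lithium carbonate: 20.06 lb
  Sodium sulfate: 32.97 lb
  Mg3Si4O10(OH)2: 425.3 lb
  CaSiO3: 47.33 lb
  Aragonite: 46.97 lb
Total batch = 572.6 lb; LOI loss = 72.59 lb; yield = 87.32%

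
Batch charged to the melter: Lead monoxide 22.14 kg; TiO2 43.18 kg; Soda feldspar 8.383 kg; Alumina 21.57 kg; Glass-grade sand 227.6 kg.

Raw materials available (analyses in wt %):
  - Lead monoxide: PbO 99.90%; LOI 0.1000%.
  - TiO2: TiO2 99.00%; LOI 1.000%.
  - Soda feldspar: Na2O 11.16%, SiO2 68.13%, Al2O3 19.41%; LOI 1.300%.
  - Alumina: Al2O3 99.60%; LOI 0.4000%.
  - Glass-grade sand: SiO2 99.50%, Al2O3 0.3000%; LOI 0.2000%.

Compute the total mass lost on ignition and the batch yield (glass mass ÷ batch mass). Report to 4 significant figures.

LOI loss = 1.104 kg; glass = 321.8 kg; yield = 99.66%

The working math maintains exact precision from first step to last; intermediates are displayed rounded to 4 significant digits across the worked steps; exactly one rounding lands on each reported number — the derived quantities are recomputed from the weighed amounts for 321.8 kg of glass in full float precision (LOI, the yield, the five compositions, the totals, net glass mass), exactly as printed in either problem or answer.
LOI of each material in turn:
  Lead monoxide: 22.14 × 0.001000 = 0.02214 kg
  TiO2: 43.18 × 0.01000 = 0.4318 kg
  Soda feldspar: 8.383 × 0.01300 = 0.1090 kg
  Alumina: 21.57 × 0.004000 = 0.08628 kg
  Glass-grade sand: 227.6 × 0.002000 = 0.4552 kg
Total LOI = 1.104 kg
Glass = batch − LOI = 322.9 − 1.104 = 321.8 kg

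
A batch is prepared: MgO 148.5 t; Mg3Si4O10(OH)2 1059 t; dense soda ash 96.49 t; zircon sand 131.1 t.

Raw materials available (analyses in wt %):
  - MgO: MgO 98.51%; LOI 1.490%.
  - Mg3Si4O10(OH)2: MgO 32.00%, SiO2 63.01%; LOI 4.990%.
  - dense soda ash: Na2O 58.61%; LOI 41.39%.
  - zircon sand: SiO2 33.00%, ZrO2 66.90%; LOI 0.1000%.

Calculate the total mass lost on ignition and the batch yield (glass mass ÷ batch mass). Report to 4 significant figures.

LOI loss = 95.13 t; glass = 1340 t; yield = 93.37%

Mid-chain values are displayed (rounded to 4 significant figures) within the worked lines. Full precision is maintained at every stage — every reported number is rounded just once. The derived quantities (the totals, ignition loss, the yield, glass mass, the four compositions) are rebuilt at exact precision starting from the weights on 1340 t of glass, precisely as stated by problem or answer.
LOI of each material in turn:
  MgO: 148.5 × 0.01490 = 2.213 t
  Mg3Si4O10(OH)2: 1059 × 0.04990 = 52.84 t
  dense soda ash: 96.49 × 0.4139 = 39.94 t
  zircon sand: 131.1 × 0.001000 = 0.1311 t
Total LOI = 95.13 t
Glass = batch − LOI = 1435 − 95.13 = 1340 t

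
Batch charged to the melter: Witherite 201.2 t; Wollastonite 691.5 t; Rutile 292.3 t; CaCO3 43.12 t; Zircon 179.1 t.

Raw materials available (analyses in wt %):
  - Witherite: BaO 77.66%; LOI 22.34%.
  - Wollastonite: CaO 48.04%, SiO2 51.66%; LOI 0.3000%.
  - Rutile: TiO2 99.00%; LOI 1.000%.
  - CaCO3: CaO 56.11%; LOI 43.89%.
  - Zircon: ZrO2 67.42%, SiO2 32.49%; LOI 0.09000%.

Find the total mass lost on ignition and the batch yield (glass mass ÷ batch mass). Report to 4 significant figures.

LOI loss = 69.03 t; glass = 1338 t; yield = 95.09%

Values along the way are shown, rounded to 4 significant digits, when written out; all arithmetic keeps exact precision through the solve. Exactly one rounding lands on each reported number — all derived quantities are re-derived using the weight values at 1338 t of glass in full float precision (ignition loss, five oxide percentages, net glass mass, the yield, the totals) exactly as printed in the problem or the answer.
Each material's LOI contribution:
  Witherite: 201.2 × 0.2234 = 44.95 t
  Wollastonite: 691.5 × 0.003000 = 2.075 t
  Rutile: 292.3 × 0.01000 = 2.923 t
  CaCO3: 43.12 × 0.4389 = 18.93 t
  Zircon: 179.1 × 9.000e-04 = 0.1612 t
Total LOI = 69.03 t
Glass = batch − LOI = 1407 − 69.03 = 1338 t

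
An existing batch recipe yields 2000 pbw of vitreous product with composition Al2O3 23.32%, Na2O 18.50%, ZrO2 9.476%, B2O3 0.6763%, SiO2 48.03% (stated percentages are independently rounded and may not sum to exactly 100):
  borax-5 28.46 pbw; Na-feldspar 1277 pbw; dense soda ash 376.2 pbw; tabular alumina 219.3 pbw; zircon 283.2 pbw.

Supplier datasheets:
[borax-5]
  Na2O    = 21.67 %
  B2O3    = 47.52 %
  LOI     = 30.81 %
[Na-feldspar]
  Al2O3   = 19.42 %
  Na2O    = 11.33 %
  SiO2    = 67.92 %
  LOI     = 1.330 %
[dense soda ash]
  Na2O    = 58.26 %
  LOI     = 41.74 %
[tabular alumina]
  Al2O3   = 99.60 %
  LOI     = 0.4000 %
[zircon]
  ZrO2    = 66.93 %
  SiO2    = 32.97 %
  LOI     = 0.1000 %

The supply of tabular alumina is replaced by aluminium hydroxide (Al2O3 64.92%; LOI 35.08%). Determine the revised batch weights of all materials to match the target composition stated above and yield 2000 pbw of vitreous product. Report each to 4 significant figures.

Revised batch per 2000 pbw vitreous product:
  borax-5: 28.46 pbw
  Na-feldspar: 1277 pbw
  dense soda ash: 376.2 pbw
  aluminium hydroxide: 336.5 pbw
  zircon: 283.2 pbw
Total batch = 2301 pbw; LOI loss = 301.1 pbw

All arithmetic carries full precision in all steps. The intermediate values are displayed, with 4-significant-digit rounding, between the steps; every reported figure includes exactly one rounding; derived quantities, which include the five compositions, LOI, the totals, net glass mass, yield, are re-derived in full precision, as given in the problem or the answer, from the weighed amounts at 2000 pbw of glass.
Target oxide masses per 2000 pbw vitreous product:
  Al2O3: 23.32% × 2000 = 466.4 pbw
  Na2O: 18.50% × 2000 = 370.0 pbw
  ZrO2: 9.476% × 2000 = 189.5 pbw
  B2O3: 0.6763% × 2000 = 13.53 pbw
  SiO2: 48.03% × 2000 = 960.6 pbw
Checking each oxide sum on the weights just shown, on the stated basis (sum by sum, the targets are met up to rounding of the answer):
  Al2O3: 1277·0.1942 + 336.5·0.6492 = 466.4 pbw (target 466.4 pbw)
  Na2O: 28.46·0.2167 + 1277·0.1133 + 376.2·0.5826 = 370.0 pbw (target 370.0 pbw)
  ZrO2: 283.2·0.6693 = 189.5 pbw (target 189.5 pbw)
  B2O3: 28.46·0.4752 = 13.52 pbw (target 13.53 pbw)
  SiO2: 1277·0.6792 + 283.2·0.3297 = 960.7 pbw (target 960.6 pbw)
The glass-mass cross-check: whole batch net of LOI = 2000 pbw (oxide target masses add up to 2000 pbw; with the basis standing at 2000 pbw — a pure rounding effect).
Total batch = Σ batch = 2301 pbw; LOI removed, Σ of batch·LOI: 301.1 pbw; glass ÷ batch gives a yield of 86.92%.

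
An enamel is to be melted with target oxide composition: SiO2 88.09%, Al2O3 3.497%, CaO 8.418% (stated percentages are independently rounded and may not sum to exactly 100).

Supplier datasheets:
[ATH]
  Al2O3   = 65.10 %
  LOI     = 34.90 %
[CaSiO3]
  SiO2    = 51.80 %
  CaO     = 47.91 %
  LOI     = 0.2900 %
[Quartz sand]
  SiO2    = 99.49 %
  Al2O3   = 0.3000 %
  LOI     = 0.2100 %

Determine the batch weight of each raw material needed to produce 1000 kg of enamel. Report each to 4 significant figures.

In-progress results are displayed (rounded to four significant digits) across the worked steps — all internal work runs at full precision through the solve; each reported figure takes just one rounding; all derived quantities, including three oxide percentages, ignition loss, the totals, yield, glass mass, are re-derived using the weight values at 1000 kg of glass at full float precision, as written in problem or answer.
Oxide mass targets, per 1000 kg enamel:
  SiO2: 88.09% × 1000 = 880.9 kg
  Al2O3: 3.497% × 1000 = 34.97 kg
  CaO: 8.418% × 1000 = 84.18 kg
A balance pass over the oxides, per the reported batch figures, against the basis in use (every target is met by its sum exact up to rounding of places):
  SiO2: 175.7·0.5180 + 793.9·0.9949 = 880.9 kg (target 880.9 kg)
  Al2O3: 50.06·0.6510 + 793.9·0.003000 = 34.97 kg (target 34.97 kg)
  CaO: 175.7·0.4791 = 84.18 kg (target 84.18 kg)
Glass-mass sanity pass: total batch − LOI = 1000 kg (the Σ of target masses is 1000 kg; against the stated basis, 1000 kg — rounding explains the deltas).
Batch total: Σ batch = 1020 kg; LOI loss = Σ batch·LOI = 19.65 kg; yield, glass over the total, = 98.07%.

Batch per 1000 kg enamel:
  ATH: 50.06 kg
  CaSiO3: 175.7 kg
  Quartz sand: 793.9 kg
Total batch = 1020 kg; LOI loss = 19.65 kg; yield = 98.07%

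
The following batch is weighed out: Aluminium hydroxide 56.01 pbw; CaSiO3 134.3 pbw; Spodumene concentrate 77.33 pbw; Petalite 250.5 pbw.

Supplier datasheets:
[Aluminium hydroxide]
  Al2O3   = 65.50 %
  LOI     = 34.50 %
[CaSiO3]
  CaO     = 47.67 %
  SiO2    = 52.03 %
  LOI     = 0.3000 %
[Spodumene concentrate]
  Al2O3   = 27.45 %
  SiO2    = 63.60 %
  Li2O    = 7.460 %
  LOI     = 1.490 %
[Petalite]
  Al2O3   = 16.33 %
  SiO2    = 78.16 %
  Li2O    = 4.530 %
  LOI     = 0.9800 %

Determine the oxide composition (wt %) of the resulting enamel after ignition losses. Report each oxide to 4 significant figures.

Intermediates are shown (rounded to four significant figures) between the steps; all internal work keeps exact precision end to end — exactly one rounding goes into each reported number — derived quantities (the four compositions, LOI, the totals, the yield, glass mass) are carried at exact precision from the weighed amounts per 494.8 pbw of glass as set out in the question or the answer.
Mass of each oxide from the mix:
  Al2O3: 56.01·0.6550 + 77.33·0.2745 + 250.5·0.1633 = 98.82 pbw
  CaO: 134.3·0.4767 = 64.02 pbw
  SiO2: 134.3·0.5203 + 77.33·0.6360 + 250.5·0.7816 = 314.8 pbw
  Li2O: 77.33·0.07460 + 250.5·0.04530 = 17.12 pbw
LOI: 56.01·0.3450 + 134.3·0.003000 + 77.33·0.01490 + 250.5·0.009800 = 23.33 pbw
Net of LOI, the glass mass = 518.1 − 23.33 = 494.8 pbw (consistent with Σ oxide mass)
oxide / glass × 100 gives the wt %

Glass mass = 494.8 pbw (batch 518.1 − LOI 23.33).
Composition: Al2O3 19.97%, CaO 12.94%, SiO2 63.63%, Li2O 3.459%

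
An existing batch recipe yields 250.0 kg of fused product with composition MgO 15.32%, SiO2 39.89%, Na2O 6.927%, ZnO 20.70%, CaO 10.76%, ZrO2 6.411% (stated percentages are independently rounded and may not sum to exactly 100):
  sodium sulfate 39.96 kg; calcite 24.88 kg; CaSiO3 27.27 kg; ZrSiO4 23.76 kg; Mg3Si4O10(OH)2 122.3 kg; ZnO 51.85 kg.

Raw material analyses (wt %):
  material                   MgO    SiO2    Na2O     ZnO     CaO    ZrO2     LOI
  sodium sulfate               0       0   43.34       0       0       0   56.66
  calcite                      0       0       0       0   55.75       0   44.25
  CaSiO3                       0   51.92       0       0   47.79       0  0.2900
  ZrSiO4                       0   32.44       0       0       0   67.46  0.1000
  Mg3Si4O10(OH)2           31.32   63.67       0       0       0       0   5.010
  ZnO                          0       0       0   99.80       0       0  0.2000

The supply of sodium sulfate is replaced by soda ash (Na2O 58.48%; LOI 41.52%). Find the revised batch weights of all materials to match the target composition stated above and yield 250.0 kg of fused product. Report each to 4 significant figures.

Revised batch per 250.0 kg fused product:
  soda ash: 29.61 kg
  calcite: 24.88 kg
  CaSiO3: 27.27 kg
  ZrSiO4: 23.76 kg
  Mg3Si4O10(OH)2: 122.3 kg
  ZnO: 51.85 kg
Total batch = 279.7 kg; LOI loss = 29.64 kg

Intermediates appear (rounded to four significant digits) in the printout; every computation carries full float precision in all steps — every reported number is rounded once only; derived quantities, including glass mass, LOI, the six compositions, the yield, totals, are carried starting from the weights for 250.0 kg of glass in exact precision exactly as shown in question or answer.
Oxide-by-oxide targets in 250.0 kg fused product:
  MgO: 15.32% × 250.0 = 38.30 kg
  SiO2: 39.89% × 250.0 = 99.72 kg
  Na2O: 6.927% × 250.0 = 17.32 kg
  ZnO: 20.70% × 250.0 = 51.75 kg
  CaO: 10.76% × 250.0 = 26.90 kg
  ZrO2: 6.411% × 250.0 = 16.03 kg
Per-oxide balance check applying the batch weights above, versus the basis set out (oxide sums agree with the targets within answer rounding):
  MgO: 122.3·0.3132 = 38.30 kg (target 38.30 kg)
  SiO2: 27.27·0.5192 + 23.76·0.3244 + 122.3·0.6367 = 99.73 kg (target 99.72 kg)
  Na2O: 29.61·0.5848 = 17.32 kg (target 17.32 kg)
  ZnO: 51.85·0.9980 = 51.75 kg (target 51.75 kg)
  CaO: 24.88·0.5575 + 27.27·0.4779 = 26.90 kg (target 26.90 kg)
  ZrO2: 23.76·0.6746 = 16.03 kg (target 16.03 kg)
Auditing the glass mass value: the batch minus its LOI: 250.0 kg (the Σ of target masses is 250.0 kg; the stated basis being 250.0 kg — deltas are rounding alone).
Total batch = Σ batch = 279.7 kg; ignition loss, Σ(batch × LOI) = 29.64 kg; yield, glass over the total, = 89.40%.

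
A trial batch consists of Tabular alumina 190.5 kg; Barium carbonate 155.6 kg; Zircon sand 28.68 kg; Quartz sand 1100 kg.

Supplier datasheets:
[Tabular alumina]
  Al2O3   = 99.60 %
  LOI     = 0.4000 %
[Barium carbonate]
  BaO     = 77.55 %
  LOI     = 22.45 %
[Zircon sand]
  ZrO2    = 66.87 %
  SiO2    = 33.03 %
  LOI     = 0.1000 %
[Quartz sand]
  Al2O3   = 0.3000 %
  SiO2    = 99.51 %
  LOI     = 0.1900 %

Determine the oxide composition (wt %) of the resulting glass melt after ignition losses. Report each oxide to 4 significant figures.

Glass mass = 1437 kg (batch 1475 − LOI 37.81).
Composition: ZrO2 1.335%, Al2O3 13.43%, SiO2 76.83%, BaO 8.397%

Each numeric step runs at full float precision end to end; working values are printed, rounded to 4 significant digits, when written out. Each reported number is rounded only once. The derived quantities, including the four compositions, totals, glass mass, LOI, the yield, are re-derived from the batch weights per 1437 kg of glass in full float precision, as set out in either problem or answer.
Mass of each oxide from the mix:
  ZrO2: 28.68·0.6687 = 19.18 kg
  Al2O3: 190.5·0.9960 + 1100·0.003000 = 193.0 kg
  SiO2: 28.68·0.3303 + 1100·0.9951 = 1104 kg
  BaO: 155.6·0.7755 = 120.7 kg
LOI: 190.5·0.004000 + 155.6·0.2245 + 28.68·0.001000 + 1100·0.001900 = 37.81 kg
Glass = total batch minus LOI = 1475 − 37.81 = 1437 kg (the oxide masses sum to this)
wt % = 100 × oxide mass / glass mass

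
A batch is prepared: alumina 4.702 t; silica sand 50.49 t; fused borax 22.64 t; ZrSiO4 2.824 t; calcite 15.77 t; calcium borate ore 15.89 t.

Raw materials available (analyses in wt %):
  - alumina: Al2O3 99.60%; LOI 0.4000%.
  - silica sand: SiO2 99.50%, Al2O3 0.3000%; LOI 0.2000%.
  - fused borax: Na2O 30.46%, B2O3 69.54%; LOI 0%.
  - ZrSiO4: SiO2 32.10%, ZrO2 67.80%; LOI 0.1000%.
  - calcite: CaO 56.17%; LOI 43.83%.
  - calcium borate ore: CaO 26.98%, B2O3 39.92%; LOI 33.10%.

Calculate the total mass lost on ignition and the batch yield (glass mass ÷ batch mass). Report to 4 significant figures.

Each numeric step keeps full float precision end to end; intermediates are displayed rounded off to 4 significant digits across the worked steps. Exactly one rounding is applied to every reported figure — derived quantities, which include the six compositions, glass mass, the yield, LOI, the totals, are rebuilt at full float precision, exactly as printed in the problem or answer text, from the weighed amounts at 100.0 t of glass.
Ignition loss by material:
  alumina: 4.702 × 0.004000 = 0.01881 t
  silica sand: 50.49 × 0.002000 = 0.1010 t
  fused borax: 22.64 × 0 = 0 t
  ZrSiO4: 2.824 × 0.001000 = 0.002824 t
  calcite: 15.77 × 0.4383 = 6.912 t
  calcium borate ore: 15.89 × 0.3310 = 5.260 t
Total LOI = 12.29 t
Glass = batch − LOI = 112.3 − 12.29 = 100.0 t

LOI loss = 12.29 t; glass = 100.0 t; yield = 89.05%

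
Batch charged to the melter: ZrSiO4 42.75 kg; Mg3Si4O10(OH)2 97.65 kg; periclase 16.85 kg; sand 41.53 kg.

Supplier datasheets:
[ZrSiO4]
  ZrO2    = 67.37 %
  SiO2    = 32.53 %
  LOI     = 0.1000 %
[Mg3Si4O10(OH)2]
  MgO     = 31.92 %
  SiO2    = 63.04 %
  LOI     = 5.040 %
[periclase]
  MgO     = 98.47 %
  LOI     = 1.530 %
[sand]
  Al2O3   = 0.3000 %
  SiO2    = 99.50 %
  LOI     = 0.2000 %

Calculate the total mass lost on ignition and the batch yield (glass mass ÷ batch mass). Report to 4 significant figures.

LOI loss = 5.305 kg; glass = 193.5 kg; yield = 97.33%

In-progress results are printed, rounded to 4 significant figures, in the working. The whole derivation carries full float precision from first step to last. Exactly one rounding is applied to every reported number; all derived quantities (the four compositions, ignition loss, glass mass, the totals, the yield) are re-derived starting from the weights on 193.5 kg of glass at full precision, as they appear in the question or the answer.
Per-material ignition loss:
  ZrSiO4: 42.75 × 0.001000 = 0.04275 kg
  Mg3Si4O10(OH)2: 97.65 × 0.05040 = 4.922 kg
  periclase: 16.85 × 0.01530 = 0.2578 kg
  sand: 41.53 × 0.002000 = 0.08306 kg
Total LOI = 5.305 kg
Glass = batch − LOI = 198.8 − 5.305 = 193.5 kg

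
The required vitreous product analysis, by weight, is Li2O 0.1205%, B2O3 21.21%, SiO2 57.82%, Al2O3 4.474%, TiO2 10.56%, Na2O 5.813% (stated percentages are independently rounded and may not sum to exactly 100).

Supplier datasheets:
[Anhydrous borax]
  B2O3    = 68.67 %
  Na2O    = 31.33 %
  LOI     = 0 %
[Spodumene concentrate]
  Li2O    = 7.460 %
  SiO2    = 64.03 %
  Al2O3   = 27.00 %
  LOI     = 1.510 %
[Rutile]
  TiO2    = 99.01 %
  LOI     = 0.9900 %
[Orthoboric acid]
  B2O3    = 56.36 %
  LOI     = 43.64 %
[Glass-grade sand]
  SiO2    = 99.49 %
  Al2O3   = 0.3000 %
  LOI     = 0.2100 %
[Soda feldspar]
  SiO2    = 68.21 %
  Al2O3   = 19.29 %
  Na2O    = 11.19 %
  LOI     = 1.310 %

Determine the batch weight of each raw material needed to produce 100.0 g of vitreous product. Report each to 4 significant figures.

Rounding to four significant digits extends to every intermediate as displayed — the whole derivation runs at full precision end to end — every reported value is rounded exactly once — the derived quantities (six oxide percentages, the totals, yield, net glass mass, ignition loss) are carried at full float precision from the batch weights for 100.0 g of glass as given in problem or answer.
Target masses of each oxide per 100.0 g vitreous product:
  Li2O: 0.1205% × 100.0 = 0.1205 g
  B2O3: 21.21% × 100.0 = 21.21 g
  SiO2: 57.82% × 100.0 = 57.82 g
  Al2O3: 4.474% × 100.0 = 4.474 g
  TiO2: 10.56% × 100.0 = 10.56 g
  Na2O: 5.813% × 100.0 = 5.813 g
A balance pass over the oxides, with the batch weights as given, for the quoted basis mass (sums match the target masses modulo rounding of the values):
  Li2O: 1.615·0.07460 = 0.1205 g (target 0.1205 g)
  B2O3: 11.32·0.6867 + 23.84·0.5636 = 21.21 g (target 21.21 g)
  SiO2: 1.615·0.6403 + 43.19·0.9949 + 20.26·0.6821 = 57.82 g (target 57.82 g)
  Al2O3: 1.615·0.2700 + 43.19·0.003000 + 20.26·0.1929 = 4.474 g (target 4.474 g)
  TiO2: 10.67·0.9901 = 10.56 g (target 10.56 g)
  Na2O: 11.32·0.3133 + 20.26·0.1119 = 5.814 g (target 5.813 g)
Glass-mass sanity pass: Σ batch − LOI loss = 100.0 g (per-oxide target masses sum to 100.0 g; against the stated basis, 100.0 g — gaps are rounding artifacts).
Total batch = Σ batch = 110.9 g; loss to ignition Σ batch·LOI = 10.89 g; yield = glass ÷ total batch = 90.18%.

Batch per 100.0 g vitreous product:
  Anhydrous borax: 11.32 g
  Spodumene concentrate: 1.615 g
  Rutile: 10.67 g
  Orthoboric acid: 23.84 g
  Glass-grade sand: 43.19 g
  Soda feldspar: 20.26 g
Total batch = 110.9 g; LOI loss = 10.89 g; yield = 90.18%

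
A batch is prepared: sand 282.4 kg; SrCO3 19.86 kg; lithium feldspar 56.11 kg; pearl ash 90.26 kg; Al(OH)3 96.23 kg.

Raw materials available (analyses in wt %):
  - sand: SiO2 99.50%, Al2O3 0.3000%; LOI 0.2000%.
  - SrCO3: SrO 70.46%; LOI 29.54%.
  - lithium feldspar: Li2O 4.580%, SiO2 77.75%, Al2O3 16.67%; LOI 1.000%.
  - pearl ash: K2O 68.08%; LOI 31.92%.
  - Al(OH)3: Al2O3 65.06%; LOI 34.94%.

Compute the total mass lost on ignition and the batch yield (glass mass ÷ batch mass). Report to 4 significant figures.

All arithmetic carries full precision end to end — values along the way are shown rounded off to 4 significant figures when written out — each reported figure sees exactly one rounding. The derived quantities, which include ignition loss, the totals, five oxide percentages, net glass mass, the yield, are carried in exact precision, as written in the problem or the answer, using the weight values for 475.4 kg of glass.
Loss on ignition, line by line:
  sand: 282.4 × 0.002000 = 0.5648 kg
  SrCO3: 19.86 × 0.2954 = 5.867 kg
  lithium feldspar: 56.11 × 0.01000 = 0.5611 kg
  pearl ash: 90.26 × 0.3192 = 28.81 kg
  Al(OH)3: 96.23 × 0.3494 = 33.62 kg
Total LOI = 69.43 kg
Glass = batch − LOI = 544.9 − 69.43 = 475.4 kg

LOI loss = 69.43 kg; glass = 475.4 kg; yield = 87.26%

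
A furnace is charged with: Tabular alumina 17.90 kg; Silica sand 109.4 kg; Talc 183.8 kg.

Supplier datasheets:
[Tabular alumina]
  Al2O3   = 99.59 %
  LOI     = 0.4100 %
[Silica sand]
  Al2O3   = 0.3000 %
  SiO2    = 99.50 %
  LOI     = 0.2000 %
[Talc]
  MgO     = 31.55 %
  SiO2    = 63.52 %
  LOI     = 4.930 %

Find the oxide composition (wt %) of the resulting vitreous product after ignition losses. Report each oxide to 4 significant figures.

Working values are printed, rounded to four significant digits, in the printout. All arithmetic maintains exact precision through the solve — exactly one rounding goes into each reported number — derived quantities, which include three oxide percentages, LOI, glass mass, the yield, the totals, are carried at full float precision, as they appear in problem or answer, from the weighed amounts at 301.7 kg of glass.
Oxide masses out of the charge:
  Al2O3: 17.90·0.9959 + 109.4·0.003000 = 18.15 kg
  MgO: 183.8·0.3155 = 57.99 kg
  SiO2: 109.4·0.9950 + 183.8·0.6352 = 225.6 kg
LOI: 17.90·0.004100 + 109.4·0.002000 + 183.8·0.04930 = 9.354 kg
Glass = total batch minus LOI = 311.1 − 9.354 = 301.7 kg (= the summed oxide contributions)
wt % = oxide mass / glass mass × 100

Glass mass = 301.7 kg (batch 311.1 − LOI 9.354).
Composition: Al2O3 6.017%, MgO 19.22%, SiO2 74.77%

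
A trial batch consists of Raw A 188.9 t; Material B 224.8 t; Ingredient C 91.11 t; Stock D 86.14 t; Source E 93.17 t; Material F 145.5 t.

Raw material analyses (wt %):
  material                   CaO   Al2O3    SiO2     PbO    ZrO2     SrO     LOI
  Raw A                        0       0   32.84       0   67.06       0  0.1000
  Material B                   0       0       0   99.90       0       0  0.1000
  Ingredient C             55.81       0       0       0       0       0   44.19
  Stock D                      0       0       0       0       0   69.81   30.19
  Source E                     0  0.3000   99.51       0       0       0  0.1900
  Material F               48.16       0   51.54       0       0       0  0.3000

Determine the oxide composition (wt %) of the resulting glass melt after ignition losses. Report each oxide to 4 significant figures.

The working math keeps full precision through every step — the intermediate values are shown (rounded to 4 significant figures) at each printed step; each reported result takes exactly one rounding. Derived quantities (totals, net glass mass, ignition loss, the yield, the six compositions) are computed from the batch weights on 762.3 t of glass in full float precision as given in the problem or the answer.
Per-oxide mass from batch:
  CaO: 91.11·0.5581 + 145.5·0.4816 = 120.9 t
  Al2O3: 93.17·0.003000 = 0.2795 t
  SiO2: 188.9·0.3284 + 93.17·0.9951 + 145.5·0.5154 = 229.7 t
  PbO: 224.8·0.9990 = 224.6 t
  ZrO2: 188.9·0.6706 = 126.7 t
  SrO: 86.14·0.6981 = 60.13 t
LOI: 188.9·0.001000 + 224.8·0.001000 + 91.11·0.4419 + 86.14·0.3019 + 93.17·0.001900 + 145.5·0.003000 = 67.29 t
Net of LOI, the glass mass = 829.6 − 67.29 = 762.3 t (= Σ oxide masses)
each oxide over glass, ×100, is wt %

Glass mass = 762.3 t (batch 829.6 − LOI 67.29).
Composition: CaO 15.86%, Al2O3 0.03667%, SiO2 30.14%, PbO 29.46%, ZrO2 16.62%, SrO 7.888%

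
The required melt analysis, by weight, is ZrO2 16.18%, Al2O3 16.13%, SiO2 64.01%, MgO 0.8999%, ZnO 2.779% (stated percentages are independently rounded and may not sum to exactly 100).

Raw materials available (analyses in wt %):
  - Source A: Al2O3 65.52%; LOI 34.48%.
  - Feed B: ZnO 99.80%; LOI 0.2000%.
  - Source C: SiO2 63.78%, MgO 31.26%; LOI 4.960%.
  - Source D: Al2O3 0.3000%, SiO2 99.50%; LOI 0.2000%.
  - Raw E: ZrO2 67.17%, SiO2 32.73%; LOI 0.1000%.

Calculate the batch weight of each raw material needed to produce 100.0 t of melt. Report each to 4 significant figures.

Batch per 100.0 t melt:
  Source A: 24.37 t
  Feed B: 2.785 t
  Source C: 2.879 t
  Source D: 54.56 t
  Raw E: 24.09 t
Total batch = 108.7 t; LOI loss = 8.684 t; yield = 92.01%

In-progress results appear rounded to four significant digits on the page. The working math holds full float precision at every stage. Every reported number sees exactly one rounding — all derived quantities, which include yield, the totals, ignition loss, the five compositions, glass mass, are carried at full float precision, exactly as printed in the problem or answer text, from the weighed amounts on 100.0 t of glass.
The oxide mass targets at 100.0 t melt:
  ZrO2: 16.18% × 100.0 = 16.18 t
  Al2O3: 16.13% × 100.0 = 16.13 t
  SiO2: 64.01% × 100.0 = 64.01 t
  MgO: 0.8999% × 100.0 = 0.8999 t
  ZnO: 2.779% × 100.0 = 2.779 t
Checking each oxide sum from the weights as reported, for the quoted basis mass (sums match the target masses within answer rounding):
  ZrO2: 24.09·0.6717 = 16.18 t (target 16.18 t)
  Al2O3: 24.37·0.6552 + 54.56·0.003000 = 16.13 t (target 16.13 t)
  SiO2: 2.879·0.6378 + 54.56·0.9950 + 24.09·0.3273 = 64.01 t (target 64.01 t)
  MgO: 2.879·0.3126 = 0.9000 t (target 0.8999 t)
  ZnO: 2.785·0.9980 = 2.779 t (target 2.779 t)
The glass-mass cross-check: net batch after ignition = 100.0 t (the Σ of target masses is 100.0 t; versus the stated basis of 100.0 t — a pure rounding effect).
Batch grand total — Σ batch = 108.7 t; ignition loss, Σ(batch × LOI) = 8.684 t; glass ÷ batch gives a yield of 92.01%.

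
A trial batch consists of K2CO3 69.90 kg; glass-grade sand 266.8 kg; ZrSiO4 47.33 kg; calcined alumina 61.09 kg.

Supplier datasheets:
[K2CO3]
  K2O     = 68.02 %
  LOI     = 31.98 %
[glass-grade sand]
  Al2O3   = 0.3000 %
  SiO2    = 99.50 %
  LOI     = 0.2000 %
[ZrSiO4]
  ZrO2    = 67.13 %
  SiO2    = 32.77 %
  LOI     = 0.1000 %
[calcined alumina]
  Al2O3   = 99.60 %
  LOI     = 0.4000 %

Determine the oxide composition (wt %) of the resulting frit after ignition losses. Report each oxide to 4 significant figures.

Full precision is held at every stage. Values along the way are shown, rounded to 4 significant digits, across the worked steps. A single rounding yields each reported result; derived quantities are rebuilt from the batch weights for 421.9 kg of glass in exact precision (LOI, the yield, glass mass, four oxide percentages, the totals) as quoted within the problem or answer text.
Delivered oxide masses:
  ZrO2: 47.33·0.6713 = 31.77 kg
  Al2O3: 266.8·0.003000 + 61.09·0.9960 = 61.65 kg
  K2O: 69.90·0.6802 = 47.55 kg
  SiO2: 266.8·0.9950 + 47.33·0.3277 = 281.0 kg
LOI: 69.90·0.3198 + 266.8·0.002000 + 47.33·0.001000 + 61.09·0.004000 = 23.18 kg
Glass mass = batch − LOI = 445.1 − 23.18 = 421.9 kg (matching Σ of the oxides)
wt % = oxide mass / glass mass × 100

Glass mass = 421.9 kg (batch 445.1 − LOI 23.18).
Composition: ZrO2 7.530%, Al2O3 14.61%, K2O 11.27%, SiO2 66.59%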